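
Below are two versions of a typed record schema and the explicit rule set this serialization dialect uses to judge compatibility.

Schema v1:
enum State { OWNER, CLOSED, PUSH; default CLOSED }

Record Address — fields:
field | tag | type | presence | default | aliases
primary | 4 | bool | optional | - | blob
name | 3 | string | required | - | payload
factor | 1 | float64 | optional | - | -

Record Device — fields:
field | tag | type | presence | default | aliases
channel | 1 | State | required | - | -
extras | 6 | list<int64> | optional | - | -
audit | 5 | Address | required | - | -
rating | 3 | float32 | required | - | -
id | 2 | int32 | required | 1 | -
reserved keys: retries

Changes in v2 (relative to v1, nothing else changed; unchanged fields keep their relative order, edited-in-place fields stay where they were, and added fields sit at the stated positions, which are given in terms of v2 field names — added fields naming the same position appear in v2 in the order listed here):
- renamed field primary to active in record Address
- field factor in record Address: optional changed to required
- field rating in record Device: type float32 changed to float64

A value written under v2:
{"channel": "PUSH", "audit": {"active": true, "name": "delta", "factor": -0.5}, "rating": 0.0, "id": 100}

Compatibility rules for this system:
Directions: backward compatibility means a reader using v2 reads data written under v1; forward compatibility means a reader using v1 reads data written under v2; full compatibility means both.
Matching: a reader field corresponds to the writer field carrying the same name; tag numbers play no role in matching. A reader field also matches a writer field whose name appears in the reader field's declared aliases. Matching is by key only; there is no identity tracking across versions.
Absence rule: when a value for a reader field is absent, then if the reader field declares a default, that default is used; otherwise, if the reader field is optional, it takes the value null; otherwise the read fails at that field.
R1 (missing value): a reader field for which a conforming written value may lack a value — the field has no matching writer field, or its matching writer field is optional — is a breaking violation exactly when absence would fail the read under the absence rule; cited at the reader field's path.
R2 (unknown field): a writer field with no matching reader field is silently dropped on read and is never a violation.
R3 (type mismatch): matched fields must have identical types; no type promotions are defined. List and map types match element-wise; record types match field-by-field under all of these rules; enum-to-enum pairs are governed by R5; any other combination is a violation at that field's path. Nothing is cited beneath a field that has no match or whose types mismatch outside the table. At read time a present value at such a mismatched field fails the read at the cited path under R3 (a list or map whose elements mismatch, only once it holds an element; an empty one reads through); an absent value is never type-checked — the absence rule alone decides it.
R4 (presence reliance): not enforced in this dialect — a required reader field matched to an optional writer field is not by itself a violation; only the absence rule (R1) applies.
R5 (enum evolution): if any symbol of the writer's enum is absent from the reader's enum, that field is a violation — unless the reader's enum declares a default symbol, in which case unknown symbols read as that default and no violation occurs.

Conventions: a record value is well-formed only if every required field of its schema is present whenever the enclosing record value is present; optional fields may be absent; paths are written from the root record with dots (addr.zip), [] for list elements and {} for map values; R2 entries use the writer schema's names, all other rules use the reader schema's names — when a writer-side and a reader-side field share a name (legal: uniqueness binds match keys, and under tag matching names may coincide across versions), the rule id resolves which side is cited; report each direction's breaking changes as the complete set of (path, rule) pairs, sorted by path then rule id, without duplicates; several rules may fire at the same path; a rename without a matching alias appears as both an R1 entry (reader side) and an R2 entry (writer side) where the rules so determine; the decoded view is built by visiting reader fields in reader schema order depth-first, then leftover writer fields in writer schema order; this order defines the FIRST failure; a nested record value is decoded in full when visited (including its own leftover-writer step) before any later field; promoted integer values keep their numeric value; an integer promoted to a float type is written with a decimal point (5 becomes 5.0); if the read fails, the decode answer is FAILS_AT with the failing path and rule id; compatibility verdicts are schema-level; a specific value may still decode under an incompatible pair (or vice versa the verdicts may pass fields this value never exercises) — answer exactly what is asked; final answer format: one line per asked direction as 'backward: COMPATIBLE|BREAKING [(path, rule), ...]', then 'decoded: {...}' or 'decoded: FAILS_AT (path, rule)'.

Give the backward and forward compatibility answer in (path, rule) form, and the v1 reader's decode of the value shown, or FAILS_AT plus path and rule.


arrows below run writer -> reader for Device
checking backward for Device: reader v2 against writer v1:
  State -> State, writer required: channel aligns to channel
  list<int64> -> list<int64>, writer optional: extras aligns to extras
  Address -> Address, writer required: audit aligns to audit
  float32 -> float64, writer required: rating aligns to rating
  int32 -> int32, writer required: id aligns to id
  no writer field matches reader audit.active
  string -> string, writer required: audit.name aligns to audit.name
  float64 -> float64, writer optional: audit.factor aligns to audit.factor
  writer field audit.primary has no reader counterpart
  breaking: (audit.factor, R1)
  breaking: (rating, R3)
  => backward verdict for Device: BREAKING, 2 violation(s)
checking forward for Device: reader v1 against writer v2:
  State -> State, writer required: channel aligns to channel
  list<int64> -> list<int64>, writer optional: extras aligns to extras
  Address -> Address, writer required: audit aligns to audit
  float64 -> float32, writer required: rating aligns to rating
  int32 -> int32, writer required: id aligns to id
  no writer field matches reader audit.primary
  string -> string, writer required: audit.name aligns to audit.name
  float64 -> float64, writer required: audit.factor aligns to audit.factor
  writer field audit.active has no reader counterpart
  breaking: (rating, R3)
  => forward verdict for Device: BREAKING, 1 violation(s)
decode walk for Device under reader schema v1:
  channel := "PUSH"
  extras := null (not supplied -> null)
  audit.primary := null (not supplied -> null)
  audit.name := "delta"
  audit.factor := -0.5
  writer audit.active: unmatched, discarded
  read fails at rating under R3
  => FAILS_AT (rating, R3)

backward: BREAKING [(audit.factor, R1), (rating, R3)]; forward: BREAKING [(rating, R3)]; decoded: FAILS_AT (rating, R3)


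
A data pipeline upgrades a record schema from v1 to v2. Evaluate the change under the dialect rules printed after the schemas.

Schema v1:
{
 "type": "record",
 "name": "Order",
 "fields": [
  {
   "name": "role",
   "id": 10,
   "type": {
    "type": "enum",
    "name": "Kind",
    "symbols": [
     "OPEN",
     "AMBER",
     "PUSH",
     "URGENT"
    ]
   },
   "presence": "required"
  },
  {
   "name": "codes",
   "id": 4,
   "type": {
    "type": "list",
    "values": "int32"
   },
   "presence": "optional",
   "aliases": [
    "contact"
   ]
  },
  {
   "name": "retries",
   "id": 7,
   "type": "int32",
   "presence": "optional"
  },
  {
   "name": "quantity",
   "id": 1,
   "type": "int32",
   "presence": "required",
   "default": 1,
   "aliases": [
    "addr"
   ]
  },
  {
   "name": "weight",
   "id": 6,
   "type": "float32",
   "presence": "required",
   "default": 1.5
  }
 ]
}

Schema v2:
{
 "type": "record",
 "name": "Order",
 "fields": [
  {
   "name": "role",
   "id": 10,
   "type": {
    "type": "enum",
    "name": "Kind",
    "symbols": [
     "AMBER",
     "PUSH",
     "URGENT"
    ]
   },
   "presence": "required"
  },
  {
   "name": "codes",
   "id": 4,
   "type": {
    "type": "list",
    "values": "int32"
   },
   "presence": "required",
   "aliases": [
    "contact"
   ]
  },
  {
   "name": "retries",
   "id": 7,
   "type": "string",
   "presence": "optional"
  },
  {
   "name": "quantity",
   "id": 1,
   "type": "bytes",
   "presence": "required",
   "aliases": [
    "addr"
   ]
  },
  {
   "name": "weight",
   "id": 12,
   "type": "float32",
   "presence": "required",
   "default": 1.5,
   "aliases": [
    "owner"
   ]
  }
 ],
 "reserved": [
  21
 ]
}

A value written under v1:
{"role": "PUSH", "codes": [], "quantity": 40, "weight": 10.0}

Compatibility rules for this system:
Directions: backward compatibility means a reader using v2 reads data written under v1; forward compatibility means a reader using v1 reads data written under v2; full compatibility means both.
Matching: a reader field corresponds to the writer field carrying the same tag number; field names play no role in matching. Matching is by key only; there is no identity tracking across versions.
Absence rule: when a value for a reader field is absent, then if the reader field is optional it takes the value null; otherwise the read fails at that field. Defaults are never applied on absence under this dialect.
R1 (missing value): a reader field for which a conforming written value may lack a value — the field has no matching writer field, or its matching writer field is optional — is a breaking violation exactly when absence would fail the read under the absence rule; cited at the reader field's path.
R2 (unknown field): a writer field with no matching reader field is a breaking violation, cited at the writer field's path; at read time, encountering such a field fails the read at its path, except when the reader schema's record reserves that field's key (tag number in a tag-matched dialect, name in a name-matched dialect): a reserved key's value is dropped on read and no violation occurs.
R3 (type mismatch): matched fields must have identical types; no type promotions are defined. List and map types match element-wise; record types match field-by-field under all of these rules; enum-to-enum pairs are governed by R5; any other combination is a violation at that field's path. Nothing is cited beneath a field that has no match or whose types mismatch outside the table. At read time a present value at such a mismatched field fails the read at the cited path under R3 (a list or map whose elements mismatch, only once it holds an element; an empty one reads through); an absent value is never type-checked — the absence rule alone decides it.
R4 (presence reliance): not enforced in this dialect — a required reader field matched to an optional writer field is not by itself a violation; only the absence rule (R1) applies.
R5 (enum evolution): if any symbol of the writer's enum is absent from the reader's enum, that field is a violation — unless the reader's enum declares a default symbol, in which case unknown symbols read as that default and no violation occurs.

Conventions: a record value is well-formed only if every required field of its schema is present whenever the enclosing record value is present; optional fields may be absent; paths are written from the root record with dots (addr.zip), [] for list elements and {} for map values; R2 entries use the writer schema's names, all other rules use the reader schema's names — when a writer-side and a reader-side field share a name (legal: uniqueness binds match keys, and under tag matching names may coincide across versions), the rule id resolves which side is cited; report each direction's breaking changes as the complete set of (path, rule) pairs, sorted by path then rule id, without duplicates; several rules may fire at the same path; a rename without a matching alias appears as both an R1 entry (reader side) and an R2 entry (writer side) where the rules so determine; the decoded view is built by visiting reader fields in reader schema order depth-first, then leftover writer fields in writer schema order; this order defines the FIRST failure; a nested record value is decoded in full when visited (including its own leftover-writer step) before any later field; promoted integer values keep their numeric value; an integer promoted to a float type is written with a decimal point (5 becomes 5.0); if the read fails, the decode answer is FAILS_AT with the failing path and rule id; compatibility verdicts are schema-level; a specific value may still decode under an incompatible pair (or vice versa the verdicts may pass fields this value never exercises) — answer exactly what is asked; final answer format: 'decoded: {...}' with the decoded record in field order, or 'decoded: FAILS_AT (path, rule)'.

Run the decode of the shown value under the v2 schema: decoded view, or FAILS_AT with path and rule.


decoded: FAILS_AT (quantity, R3)

in Order below, arrows point writer -> reader
decoding the Order value with the v2 reader:
  role := "PUSH"
  codes := []
  retries := null (not supplied -> null)
  read fails at quantity under R3
  => FAILS_AT (quantity, R3)
the rest of the Order diff is inert for this question:
  enum Kind (field role in record Order): symbol OPEN removed -> changes Order's schema-level verdicts only — the decode of this value is the same
  field codes in record Order: optional changed to required -> changes Order's schema-level verdicts only — the decode of this value is the same
  field weight in record Order: tag 6 changed to 12 -> changes Order's schema-level verdicts only — the decode of this value is the same
  field retries in record Order: type int32 changed to string -> changes Order's schema-level verdicts only — the decode of this value is the same


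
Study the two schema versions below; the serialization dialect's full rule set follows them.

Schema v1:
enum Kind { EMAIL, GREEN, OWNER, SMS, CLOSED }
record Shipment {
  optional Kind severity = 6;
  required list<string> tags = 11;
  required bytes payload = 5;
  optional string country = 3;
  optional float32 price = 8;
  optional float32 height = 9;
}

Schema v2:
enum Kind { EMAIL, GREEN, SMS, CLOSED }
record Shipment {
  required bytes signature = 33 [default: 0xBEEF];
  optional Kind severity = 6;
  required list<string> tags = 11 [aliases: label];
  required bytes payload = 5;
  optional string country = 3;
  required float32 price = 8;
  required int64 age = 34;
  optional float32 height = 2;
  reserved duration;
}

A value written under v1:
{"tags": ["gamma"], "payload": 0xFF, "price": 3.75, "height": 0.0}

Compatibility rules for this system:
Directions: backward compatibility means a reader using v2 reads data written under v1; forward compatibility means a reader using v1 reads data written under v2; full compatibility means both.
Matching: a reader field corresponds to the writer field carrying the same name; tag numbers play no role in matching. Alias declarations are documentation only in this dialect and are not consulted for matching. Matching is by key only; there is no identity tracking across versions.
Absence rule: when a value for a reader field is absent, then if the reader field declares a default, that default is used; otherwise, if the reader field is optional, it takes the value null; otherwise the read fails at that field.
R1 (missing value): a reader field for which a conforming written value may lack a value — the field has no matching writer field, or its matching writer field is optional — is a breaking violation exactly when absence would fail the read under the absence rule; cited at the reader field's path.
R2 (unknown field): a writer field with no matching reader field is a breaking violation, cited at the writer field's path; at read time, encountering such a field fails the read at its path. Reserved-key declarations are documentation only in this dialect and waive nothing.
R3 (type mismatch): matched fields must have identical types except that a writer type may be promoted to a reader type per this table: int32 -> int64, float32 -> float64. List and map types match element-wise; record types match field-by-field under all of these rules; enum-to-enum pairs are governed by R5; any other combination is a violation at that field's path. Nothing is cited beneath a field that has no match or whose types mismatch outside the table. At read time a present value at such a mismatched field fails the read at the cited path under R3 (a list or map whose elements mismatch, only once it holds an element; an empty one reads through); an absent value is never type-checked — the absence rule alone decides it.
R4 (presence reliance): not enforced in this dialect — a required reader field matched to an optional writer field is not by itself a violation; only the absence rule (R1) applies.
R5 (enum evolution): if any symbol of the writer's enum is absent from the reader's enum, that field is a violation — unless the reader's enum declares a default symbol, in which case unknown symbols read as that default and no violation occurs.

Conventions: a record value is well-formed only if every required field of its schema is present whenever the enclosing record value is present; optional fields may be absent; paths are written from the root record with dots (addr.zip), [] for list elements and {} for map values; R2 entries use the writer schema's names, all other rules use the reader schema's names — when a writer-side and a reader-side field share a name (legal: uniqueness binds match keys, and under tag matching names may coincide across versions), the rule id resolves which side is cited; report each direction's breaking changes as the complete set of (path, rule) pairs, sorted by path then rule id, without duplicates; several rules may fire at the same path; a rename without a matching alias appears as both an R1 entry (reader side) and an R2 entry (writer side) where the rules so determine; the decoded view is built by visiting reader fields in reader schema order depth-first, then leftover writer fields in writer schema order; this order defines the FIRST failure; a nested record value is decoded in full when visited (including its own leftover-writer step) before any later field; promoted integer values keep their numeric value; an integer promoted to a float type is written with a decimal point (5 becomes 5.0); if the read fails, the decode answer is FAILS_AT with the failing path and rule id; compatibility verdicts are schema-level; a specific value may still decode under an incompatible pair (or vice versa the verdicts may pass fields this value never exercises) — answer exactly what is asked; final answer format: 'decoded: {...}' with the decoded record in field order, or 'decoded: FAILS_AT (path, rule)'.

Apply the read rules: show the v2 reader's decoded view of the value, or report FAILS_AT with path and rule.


arrows below run writer -> reader for Shipment
migrating the Shipment value to v2:
  signature := 0xBEEF (no value, default fills)
  severity := null (not supplied -> null)
  tags := ["gamma"]
  payload := 0xFF
  country := null (not supplied -> null)
  price := 3.75
  read fails at age under R1 (no fill)
  => FAILS_AT (age, R1)
the other Shipment changes do not affect what is asked:
  enum Kind (field severity in record Shipment): symbol OWNER removed -> a verdict-level change on Shipment — the shown value reads the same
  field price in record Shipment: optional changed to required -> a verdict-level change on Shipment — the shown value reads the same
  field height in record Shipment: tag 9 changed to 2 -> inert under this dialect — no rule fires on Shipment and the result does not move
  added field signature to record Shipment: required bytes, tag 33, default 0xBEEF (in v2 it sits immediately before severity) -> a verdict-level change on Shipment — the shown value reads the same

decoded: FAILS_AT (age, R1)


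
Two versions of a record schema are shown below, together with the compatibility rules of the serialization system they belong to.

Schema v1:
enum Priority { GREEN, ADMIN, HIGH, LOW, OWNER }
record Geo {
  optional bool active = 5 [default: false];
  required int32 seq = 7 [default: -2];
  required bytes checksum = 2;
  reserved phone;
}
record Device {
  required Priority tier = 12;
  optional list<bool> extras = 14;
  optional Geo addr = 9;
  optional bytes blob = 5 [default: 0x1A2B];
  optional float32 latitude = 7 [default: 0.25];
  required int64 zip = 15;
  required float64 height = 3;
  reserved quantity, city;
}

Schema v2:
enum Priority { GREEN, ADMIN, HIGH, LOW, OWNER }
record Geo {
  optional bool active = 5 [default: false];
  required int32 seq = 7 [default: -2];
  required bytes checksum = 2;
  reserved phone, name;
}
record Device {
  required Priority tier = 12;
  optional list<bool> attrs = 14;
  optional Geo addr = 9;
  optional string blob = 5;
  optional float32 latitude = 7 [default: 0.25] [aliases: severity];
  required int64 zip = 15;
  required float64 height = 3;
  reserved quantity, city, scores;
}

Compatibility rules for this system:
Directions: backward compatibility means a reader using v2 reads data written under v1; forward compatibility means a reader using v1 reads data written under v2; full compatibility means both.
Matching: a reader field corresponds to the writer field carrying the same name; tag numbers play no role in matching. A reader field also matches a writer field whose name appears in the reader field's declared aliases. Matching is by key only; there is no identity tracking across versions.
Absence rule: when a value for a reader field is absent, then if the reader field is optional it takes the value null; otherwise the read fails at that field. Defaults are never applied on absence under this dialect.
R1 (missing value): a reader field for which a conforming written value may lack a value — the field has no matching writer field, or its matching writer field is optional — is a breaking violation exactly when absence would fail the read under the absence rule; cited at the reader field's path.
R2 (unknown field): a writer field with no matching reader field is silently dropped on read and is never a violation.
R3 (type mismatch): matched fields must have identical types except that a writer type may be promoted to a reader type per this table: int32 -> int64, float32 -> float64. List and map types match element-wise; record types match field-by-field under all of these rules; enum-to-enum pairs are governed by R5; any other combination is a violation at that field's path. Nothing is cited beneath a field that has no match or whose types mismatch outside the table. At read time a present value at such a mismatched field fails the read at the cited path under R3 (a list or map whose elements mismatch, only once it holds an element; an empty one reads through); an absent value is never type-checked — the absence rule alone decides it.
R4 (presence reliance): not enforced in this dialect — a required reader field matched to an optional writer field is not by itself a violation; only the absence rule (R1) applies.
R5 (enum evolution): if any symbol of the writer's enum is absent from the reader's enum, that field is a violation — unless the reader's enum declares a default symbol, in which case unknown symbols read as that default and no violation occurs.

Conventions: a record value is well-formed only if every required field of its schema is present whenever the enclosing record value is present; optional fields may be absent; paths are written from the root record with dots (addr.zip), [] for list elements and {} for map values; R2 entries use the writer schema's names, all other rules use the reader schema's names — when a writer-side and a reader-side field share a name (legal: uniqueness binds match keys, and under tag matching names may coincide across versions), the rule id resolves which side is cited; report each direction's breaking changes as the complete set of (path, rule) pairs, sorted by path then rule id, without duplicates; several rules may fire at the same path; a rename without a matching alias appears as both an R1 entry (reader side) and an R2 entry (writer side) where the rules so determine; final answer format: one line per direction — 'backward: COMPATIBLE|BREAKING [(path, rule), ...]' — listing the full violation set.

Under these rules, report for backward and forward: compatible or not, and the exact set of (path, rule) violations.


backward: BREAKING [(blob, R3)]; forward: BREAKING [(blob, R3)]

each type pair in Device: writer, then reader
checking backward for Device: reader v2 against writer v1:
  writer required, Priority -> Priority: reader tier maps from writer tier
  attrs: no writer-side match
  writer optional, Geo -> Geo: reader addr maps from writer addr
  writer optional, bytes -> string: reader blob maps from writer blob
  writer optional, float32 -> float32: reader latitude maps from writer latitude
  writer required, int64 -> int64: reader zip maps from writer zip
  writer required, float64 -> float64: reader height maps from writer height
  writer extras: unknown to reader
  writer optional, bool -> bool: reader addr.active maps from writer addr.active
  writer required, int32 -> int32: reader addr.seq maps from writer addr.seq
  writer required, bytes -> bytes: reader addr.checksum maps from writer addr.checksum
  violation R3 at blob
  => backward verdict for Device: BREAKING, 1 violation(s)
checking forward for Device: reader v1 against writer v2:
  writer required, Priority -> Priority: reader tier maps from writer tier
  extras: no writer-side match
  writer optional, Geo -> Geo: reader addr maps from writer addr
  writer optional, string -> bytes: reader blob maps from writer blob
  writer optional, float32 -> float32: reader latitude maps from writer latitude
  writer required, int64 -> int64: reader zip maps from writer zip
  writer required, float64 -> float64: reader height maps from writer height
  writer attrs: unknown to reader
  writer optional, bool -> bool: reader addr.active maps from writer addr.active
  writer required, int32 -> int32: reader addr.seq maps from writer addr.seq
  writer required, bytes -> bytes: reader addr.checksum maps from writer addr.checksum
  violation R3 at blob
  => forward verdict for Device: BREAKING, 1 violation(s)


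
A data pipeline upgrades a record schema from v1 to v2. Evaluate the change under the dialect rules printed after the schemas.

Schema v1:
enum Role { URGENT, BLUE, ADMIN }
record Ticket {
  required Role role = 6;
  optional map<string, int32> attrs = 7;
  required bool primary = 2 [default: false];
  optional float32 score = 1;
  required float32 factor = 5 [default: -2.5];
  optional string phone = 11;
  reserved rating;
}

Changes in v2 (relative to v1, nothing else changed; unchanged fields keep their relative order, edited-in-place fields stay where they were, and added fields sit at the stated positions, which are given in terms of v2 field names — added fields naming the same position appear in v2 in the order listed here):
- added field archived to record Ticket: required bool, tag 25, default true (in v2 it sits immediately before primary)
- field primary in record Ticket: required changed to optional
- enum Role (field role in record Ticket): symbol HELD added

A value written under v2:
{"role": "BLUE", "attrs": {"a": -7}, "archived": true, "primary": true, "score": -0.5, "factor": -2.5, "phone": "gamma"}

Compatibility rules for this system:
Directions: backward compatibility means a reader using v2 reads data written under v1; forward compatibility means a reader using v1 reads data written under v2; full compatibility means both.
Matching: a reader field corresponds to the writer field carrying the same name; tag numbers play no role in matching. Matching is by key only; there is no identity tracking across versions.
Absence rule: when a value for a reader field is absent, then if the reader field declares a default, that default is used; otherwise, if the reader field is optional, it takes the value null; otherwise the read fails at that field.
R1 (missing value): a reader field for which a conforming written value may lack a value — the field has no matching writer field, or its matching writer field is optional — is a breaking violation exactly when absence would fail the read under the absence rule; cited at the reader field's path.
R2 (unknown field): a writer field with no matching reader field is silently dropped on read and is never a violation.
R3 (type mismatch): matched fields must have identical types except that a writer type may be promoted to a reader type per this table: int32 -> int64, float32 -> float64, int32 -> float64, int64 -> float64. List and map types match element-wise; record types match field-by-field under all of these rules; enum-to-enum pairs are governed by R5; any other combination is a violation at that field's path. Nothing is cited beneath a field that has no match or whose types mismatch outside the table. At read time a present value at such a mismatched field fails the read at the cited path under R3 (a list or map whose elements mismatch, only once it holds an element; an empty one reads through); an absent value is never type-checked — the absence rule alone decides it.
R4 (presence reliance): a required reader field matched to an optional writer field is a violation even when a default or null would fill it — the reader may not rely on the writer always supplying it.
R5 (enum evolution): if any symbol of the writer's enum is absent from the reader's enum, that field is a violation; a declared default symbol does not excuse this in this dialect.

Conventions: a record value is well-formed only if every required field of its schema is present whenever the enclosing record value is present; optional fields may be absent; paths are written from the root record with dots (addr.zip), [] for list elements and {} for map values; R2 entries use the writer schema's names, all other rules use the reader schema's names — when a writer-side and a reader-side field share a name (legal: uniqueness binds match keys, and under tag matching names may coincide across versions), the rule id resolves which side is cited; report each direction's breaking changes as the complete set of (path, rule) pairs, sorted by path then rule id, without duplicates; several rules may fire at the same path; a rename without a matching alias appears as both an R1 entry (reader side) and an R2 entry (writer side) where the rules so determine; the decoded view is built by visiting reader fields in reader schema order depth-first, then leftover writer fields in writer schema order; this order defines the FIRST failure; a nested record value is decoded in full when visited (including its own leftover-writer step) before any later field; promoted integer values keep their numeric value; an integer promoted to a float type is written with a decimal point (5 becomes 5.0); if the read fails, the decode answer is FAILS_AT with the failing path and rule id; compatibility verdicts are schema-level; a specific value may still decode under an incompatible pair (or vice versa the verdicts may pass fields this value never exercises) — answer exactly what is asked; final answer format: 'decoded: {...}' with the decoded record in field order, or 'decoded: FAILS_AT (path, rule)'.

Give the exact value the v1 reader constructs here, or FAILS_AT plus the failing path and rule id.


decoded: {"role": "BLUE", "attrs": {"a": -7}, "primary": true, "score": -0.5, "factor": -2.5, "phone": "gamma"}

arrows below run writer -> reader for Ticket
migrating the Ticket value to v1:
  role := "BLUE"
  attrs := {"a": -7}
  primary := true
  score := -0.5
  factor := -2.5
  phone := "gamma"
  writer archived: unmatched, discarded
  => decoded: {"role": "BLUE", "attrs": {"a": -7}, "primary": true, "score": -0.5, "factor": -2.5, "phone": "gamma"}
the other Ticket changes do not affect what is asked:
  added field archived to record Ticket: required bool, tag 25, default true (in v2 it sits immediately before primary) -> inert under this dialect — no rule fires on Ticket and the result does not move
  field primary in record Ticket: required changed to optional -> a verdict-level change on Ticket — the shown value reads the same
  enum Role (field role in record Ticket): symbol HELD added -> a verdict-level change on Ticket — the shown value reads the same


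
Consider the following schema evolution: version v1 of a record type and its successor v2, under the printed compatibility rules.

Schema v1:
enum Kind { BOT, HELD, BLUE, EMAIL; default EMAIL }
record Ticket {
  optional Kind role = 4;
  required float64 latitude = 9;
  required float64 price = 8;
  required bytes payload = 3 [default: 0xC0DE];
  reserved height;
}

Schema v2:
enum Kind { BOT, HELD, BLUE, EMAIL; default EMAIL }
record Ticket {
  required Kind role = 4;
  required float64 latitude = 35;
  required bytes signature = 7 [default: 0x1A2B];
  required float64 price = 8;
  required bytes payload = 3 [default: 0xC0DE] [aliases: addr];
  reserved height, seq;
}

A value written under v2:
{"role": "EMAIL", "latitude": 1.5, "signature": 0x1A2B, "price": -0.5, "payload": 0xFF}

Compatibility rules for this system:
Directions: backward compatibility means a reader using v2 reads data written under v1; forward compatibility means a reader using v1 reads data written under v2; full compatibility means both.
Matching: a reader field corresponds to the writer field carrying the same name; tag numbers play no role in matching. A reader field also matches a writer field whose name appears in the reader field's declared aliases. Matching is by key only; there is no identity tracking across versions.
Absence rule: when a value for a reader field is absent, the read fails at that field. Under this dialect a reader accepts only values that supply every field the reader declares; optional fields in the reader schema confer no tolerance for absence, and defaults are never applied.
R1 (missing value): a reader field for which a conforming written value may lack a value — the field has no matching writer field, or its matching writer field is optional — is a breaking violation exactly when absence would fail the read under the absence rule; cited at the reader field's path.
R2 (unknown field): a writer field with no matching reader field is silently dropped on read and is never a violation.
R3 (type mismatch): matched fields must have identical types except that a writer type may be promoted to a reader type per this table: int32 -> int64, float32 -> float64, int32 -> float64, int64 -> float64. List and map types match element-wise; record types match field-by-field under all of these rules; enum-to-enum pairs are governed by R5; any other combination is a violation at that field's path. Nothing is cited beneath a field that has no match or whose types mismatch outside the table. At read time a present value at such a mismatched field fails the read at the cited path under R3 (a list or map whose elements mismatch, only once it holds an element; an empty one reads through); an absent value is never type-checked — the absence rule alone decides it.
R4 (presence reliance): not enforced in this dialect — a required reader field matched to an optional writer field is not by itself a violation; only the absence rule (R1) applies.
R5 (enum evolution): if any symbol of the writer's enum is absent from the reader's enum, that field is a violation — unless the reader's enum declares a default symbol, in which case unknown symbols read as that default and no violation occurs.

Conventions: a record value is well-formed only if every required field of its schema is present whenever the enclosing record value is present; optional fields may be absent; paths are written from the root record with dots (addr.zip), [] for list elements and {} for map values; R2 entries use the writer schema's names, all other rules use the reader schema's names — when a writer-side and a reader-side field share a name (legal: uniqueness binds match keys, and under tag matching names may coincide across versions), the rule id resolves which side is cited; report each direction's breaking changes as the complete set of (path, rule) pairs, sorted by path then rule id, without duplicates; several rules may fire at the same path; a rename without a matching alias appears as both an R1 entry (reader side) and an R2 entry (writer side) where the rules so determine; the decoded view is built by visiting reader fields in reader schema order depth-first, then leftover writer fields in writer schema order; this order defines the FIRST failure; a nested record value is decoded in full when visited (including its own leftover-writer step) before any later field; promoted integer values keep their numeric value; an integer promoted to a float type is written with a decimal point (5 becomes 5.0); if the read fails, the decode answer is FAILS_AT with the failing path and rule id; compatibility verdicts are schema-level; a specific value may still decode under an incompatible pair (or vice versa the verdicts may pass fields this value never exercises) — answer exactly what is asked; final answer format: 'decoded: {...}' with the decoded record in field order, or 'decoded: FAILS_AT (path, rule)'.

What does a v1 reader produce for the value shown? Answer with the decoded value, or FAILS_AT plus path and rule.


the writer's type comes first in each Ticket pair
migrating the Ticket value to v1:
  role := "EMAIL"
  latitude := 1.5
  price := -0.5
  payload := 0xFF
  writer signature: unmatched, discarded
  => decoded: {"role": "EMAIL", "latitude": 1.5, "price": -0.5, "payload": 0xFF}
remaining Ticket differences; none change what is asked:
  field latitude in record Ticket: tag 9 changed to 35 -> no rule fires on it and the decoded Ticket view is identical with or without it
  added field signature to record Ticket: required bytes, tag 7, default 0x1A2B (in v2 it sits immediately before price) -> a verdict-level change on Ticket — the shown value reads the same
  field role in record Ticket: optional changed to required -> a verdict-level change on Ticket — the shown value reads the same

decoded: {"role": "EMAIL", "latitude": 1.5, "price": -0.5, "payload": 0xFF}


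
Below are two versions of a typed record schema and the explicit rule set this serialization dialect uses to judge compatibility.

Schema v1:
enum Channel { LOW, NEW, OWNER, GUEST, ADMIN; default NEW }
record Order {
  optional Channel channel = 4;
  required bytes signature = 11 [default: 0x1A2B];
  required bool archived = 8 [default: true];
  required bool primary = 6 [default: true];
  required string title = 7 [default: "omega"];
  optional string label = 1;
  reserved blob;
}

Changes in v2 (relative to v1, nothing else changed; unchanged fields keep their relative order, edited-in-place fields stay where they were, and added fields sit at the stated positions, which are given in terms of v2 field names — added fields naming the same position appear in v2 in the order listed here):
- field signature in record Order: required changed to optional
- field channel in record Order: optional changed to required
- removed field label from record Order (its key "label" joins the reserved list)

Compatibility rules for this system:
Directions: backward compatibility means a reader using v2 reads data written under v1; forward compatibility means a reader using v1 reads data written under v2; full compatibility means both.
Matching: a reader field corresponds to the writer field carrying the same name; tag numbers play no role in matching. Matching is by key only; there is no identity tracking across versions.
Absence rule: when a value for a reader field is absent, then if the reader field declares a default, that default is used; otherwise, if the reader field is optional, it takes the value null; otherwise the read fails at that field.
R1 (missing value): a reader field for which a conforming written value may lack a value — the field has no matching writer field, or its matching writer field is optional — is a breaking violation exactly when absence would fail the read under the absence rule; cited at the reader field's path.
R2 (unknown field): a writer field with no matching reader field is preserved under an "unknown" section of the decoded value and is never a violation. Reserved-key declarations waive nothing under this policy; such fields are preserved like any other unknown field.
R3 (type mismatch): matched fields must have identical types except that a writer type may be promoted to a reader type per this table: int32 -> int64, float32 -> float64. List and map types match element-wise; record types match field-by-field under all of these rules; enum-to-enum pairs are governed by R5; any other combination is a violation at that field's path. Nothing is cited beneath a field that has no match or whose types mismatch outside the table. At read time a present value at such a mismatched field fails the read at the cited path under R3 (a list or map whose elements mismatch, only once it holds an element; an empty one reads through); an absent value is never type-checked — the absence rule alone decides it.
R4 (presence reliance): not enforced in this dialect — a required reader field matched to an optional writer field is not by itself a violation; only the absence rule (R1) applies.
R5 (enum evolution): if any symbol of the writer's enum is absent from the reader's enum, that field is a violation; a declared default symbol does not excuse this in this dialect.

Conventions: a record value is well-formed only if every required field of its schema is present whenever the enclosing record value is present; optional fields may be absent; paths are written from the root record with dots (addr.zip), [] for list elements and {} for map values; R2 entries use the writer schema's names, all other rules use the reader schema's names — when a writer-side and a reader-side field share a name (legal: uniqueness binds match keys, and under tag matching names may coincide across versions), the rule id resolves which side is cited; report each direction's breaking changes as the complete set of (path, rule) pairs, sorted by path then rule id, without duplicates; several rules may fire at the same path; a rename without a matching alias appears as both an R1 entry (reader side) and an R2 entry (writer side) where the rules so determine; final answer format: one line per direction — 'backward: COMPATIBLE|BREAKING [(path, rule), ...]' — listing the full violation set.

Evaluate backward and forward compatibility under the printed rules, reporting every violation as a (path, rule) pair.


backward: BREAKING [(channel, R1)]; forward: COMPATIBLE []

arrows below run writer -> reader for Order
backward on Order — v2 reading data written by v1:
  Channel -> Channel, writer optional: channel aligns to channel
  bytes -> bytes, writer required: signature aligns to signature
  bool -> bool, writer required: archived aligns to archived
  bool -> bool, writer required: primary aligns to primary
  string -> string, writer required: title aligns to title
  label (writer side), unknown to reader
  rule R1 violated at channel
  => backward verdict for Order: BREAKING, 1 violation(s)
forward on Order — v1 reading data written by v2:
  Channel -> Channel, writer required: channel aligns to channel
  bytes -> bytes, writer optional: signature aligns to signature
  bool -> bool, writer required: archived aligns to archived
  bool -> bool, writer required: primary aligns to primary
  string -> string, writer required: title aligns to title
  label: no writer match
  nothing fires on Order: forward is COMPATIBLE
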